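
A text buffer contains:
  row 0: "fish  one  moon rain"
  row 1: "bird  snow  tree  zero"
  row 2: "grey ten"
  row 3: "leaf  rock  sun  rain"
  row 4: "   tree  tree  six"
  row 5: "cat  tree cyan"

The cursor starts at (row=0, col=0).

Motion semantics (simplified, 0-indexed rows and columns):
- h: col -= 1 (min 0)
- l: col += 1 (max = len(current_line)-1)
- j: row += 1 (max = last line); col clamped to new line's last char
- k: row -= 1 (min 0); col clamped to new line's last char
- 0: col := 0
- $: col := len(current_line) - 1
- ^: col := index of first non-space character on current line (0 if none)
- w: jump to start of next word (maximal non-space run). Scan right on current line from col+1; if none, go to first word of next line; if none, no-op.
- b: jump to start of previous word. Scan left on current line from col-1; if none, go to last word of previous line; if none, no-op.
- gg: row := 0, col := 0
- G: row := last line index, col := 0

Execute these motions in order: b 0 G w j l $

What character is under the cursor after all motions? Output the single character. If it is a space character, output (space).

Answer: n

Derivation:
After 1 (b): row=0 col=0 char='f'
After 2 (0): row=0 col=0 char='f'
After 3 (G): row=5 col=0 char='c'
After 4 (w): row=5 col=5 char='t'
After 5 (j): row=5 col=5 char='t'
After 6 (l): row=5 col=6 char='r'
After 7 ($): row=5 col=13 char='n'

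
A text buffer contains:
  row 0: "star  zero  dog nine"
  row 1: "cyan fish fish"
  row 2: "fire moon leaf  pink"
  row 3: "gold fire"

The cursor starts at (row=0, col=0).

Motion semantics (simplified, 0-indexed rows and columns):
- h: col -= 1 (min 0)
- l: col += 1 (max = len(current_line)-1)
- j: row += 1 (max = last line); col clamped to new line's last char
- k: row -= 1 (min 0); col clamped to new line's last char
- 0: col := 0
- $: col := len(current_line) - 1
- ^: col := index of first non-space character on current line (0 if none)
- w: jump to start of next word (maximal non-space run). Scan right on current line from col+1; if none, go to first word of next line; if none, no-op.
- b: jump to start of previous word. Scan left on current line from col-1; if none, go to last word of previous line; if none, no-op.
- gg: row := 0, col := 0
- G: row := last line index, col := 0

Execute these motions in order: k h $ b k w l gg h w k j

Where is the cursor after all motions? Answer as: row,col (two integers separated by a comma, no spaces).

After 1 (k): row=0 col=0 char='s'
After 2 (h): row=0 col=0 char='s'
After 3 ($): row=0 col=19 char='e'
After 4 (b): row=0 col=16 char='n'
After 5 (k): row=0 col=16 char='n'
After 6 (w): row=1 col=0 char='c'
After 7 (l): row=1 col=1 char='y'
After 8 (gg): row=0 col=0 char='s'
After 9 (h): row=0 col=0 char='s'
After 10 (w): row=0 col=6 char='z'
After 11 (k): row=0 col=6 char='z'
After 12 (j): row=1 col=6 char='i'

Answer: 1,6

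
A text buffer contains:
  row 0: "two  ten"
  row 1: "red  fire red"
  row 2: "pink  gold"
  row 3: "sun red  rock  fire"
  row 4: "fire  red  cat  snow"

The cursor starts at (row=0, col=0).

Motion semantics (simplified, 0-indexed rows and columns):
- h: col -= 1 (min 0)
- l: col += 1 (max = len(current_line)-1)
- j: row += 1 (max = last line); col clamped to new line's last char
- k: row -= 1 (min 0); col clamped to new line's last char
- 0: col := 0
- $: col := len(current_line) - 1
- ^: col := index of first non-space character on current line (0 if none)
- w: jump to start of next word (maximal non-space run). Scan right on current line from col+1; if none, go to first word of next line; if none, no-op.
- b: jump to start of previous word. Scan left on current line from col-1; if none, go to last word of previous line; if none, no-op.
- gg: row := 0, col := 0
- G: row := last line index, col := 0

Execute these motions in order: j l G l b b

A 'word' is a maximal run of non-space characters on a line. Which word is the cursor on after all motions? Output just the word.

Answer: fire

Derivation:
After 1 (j): row=1 col=0 char='r'
After 2 (l): row=1 col=1 char='e'
After 3 (G): row=4 col=0 char='f'
After 4 (l): row=4 col=1 char='i'
After 5 (b): row=4 col=0 char='f'
After 6 (b): row=3 col=15 char='f'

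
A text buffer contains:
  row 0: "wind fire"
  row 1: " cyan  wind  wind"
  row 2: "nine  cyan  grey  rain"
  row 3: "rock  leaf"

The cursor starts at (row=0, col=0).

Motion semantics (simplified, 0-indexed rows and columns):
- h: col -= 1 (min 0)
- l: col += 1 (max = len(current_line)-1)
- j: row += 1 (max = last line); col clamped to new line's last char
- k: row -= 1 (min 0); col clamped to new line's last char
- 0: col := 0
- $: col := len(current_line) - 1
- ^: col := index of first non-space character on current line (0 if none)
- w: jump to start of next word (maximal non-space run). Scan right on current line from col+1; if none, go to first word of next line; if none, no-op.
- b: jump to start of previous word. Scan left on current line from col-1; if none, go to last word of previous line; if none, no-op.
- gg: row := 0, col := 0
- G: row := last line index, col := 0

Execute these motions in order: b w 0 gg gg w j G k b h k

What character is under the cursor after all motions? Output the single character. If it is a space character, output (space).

After 1 (b): row=0 col=0 char='w'
After 2 (w): row=0 col=5 char='f'
After 3 (0): row=0 col=0 char='w'
After 4 (gg): row=0 col=0 char='w'
After 5 (gg): row=0 col=0 char='w'
After 6 (w): row=0 col=5 char='f'
After 7 (j): row=1 col=5 char='_'
After 8 (G): row=3 col=0 char='r'
After 9 (k): row=2 col=0 char='n'
After 10 (b): row=1 col=13 char='w'
After 11 (h): row=1 col=12 char='_'
After 12 (k): row=0 col=8 char='e'

Answer: e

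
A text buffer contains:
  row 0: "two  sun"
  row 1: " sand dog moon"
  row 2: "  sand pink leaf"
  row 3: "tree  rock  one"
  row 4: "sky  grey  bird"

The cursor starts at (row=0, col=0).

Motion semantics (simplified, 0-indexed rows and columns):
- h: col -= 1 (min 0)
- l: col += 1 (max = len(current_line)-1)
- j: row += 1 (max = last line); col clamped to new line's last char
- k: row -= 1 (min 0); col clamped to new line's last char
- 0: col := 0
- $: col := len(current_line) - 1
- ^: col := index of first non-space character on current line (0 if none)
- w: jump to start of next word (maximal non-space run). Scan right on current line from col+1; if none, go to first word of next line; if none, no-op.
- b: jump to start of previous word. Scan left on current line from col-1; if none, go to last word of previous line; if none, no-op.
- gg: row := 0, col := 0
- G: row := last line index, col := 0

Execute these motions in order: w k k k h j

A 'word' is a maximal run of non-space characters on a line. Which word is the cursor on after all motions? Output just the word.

After 1 (w): row=0 col=5 char='s'
After 2 (k): row=0 col=5 char='s'
After 3 (k): row=0 col=5 char='s'
After 4 (k): row=0 col=5 char='s'
After 5 (h): row=0 col=4 char='_'
After 6 (j): row=1 col=4 char='d'

Answer: sand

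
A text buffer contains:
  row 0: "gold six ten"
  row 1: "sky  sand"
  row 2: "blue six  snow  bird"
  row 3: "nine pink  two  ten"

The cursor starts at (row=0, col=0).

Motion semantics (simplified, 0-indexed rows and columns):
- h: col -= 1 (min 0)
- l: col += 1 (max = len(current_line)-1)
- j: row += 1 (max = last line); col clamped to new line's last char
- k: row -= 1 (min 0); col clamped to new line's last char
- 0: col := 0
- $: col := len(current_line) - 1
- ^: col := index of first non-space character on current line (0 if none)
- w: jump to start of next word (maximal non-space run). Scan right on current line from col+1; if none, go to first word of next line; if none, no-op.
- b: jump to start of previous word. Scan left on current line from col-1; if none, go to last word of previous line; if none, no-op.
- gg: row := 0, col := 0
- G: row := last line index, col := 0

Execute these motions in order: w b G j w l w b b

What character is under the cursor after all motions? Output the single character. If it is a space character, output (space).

Answer: n

Derivation:
After 1 (w): row=0 col=5 char='s'
After 2 (b): row=0 col=0 char='g'
After 3 (G): row=3 col=0 char='n'
After 4 (j): row=3 col=0 char='n'
After 5 (w): row=3 col=5 char='p'
After 6 (l): row=3 col=6 char='i'
After 7 (w): row=3 col=11 char='t'
After 8 (b): row=3 col=5 char='p'
After 9 (b): row=3 col=0 char='n'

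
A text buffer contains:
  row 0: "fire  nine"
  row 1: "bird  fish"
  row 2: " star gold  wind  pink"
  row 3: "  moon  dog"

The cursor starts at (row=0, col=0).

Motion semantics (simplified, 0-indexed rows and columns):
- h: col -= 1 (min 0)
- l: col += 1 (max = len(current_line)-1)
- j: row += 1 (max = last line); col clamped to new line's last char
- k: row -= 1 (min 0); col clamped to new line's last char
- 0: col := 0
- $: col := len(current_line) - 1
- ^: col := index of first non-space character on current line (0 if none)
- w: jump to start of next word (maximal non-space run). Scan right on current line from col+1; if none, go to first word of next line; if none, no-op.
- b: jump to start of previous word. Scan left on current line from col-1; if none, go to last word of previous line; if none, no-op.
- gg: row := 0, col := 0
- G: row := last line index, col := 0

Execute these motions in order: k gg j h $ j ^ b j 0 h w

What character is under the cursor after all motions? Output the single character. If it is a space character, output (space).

Answer: s

Derivation:
After 1 (k): row=0 col=0 char='f'
After 2 (gg): row=0 col=0 char='f'
After 3 (j): row=1 col=0 char='b'
After 4 (h): row=1 col=0 char='b'
After 5 ($): row=1 col=9 char='h'
After 6 (j): row=2 col=9 char='d'
After 7 (^): row=2 col=1 char='s'
After 8 (b): row=1 col=6 char='f'
After 9 (j): row=2 col=6 char='g'
After 10 (0): row=2 col=0 char='_'
After 11 (h): row=2 col=0 char='_'
After 12 (w): row=2 col=1 char='s'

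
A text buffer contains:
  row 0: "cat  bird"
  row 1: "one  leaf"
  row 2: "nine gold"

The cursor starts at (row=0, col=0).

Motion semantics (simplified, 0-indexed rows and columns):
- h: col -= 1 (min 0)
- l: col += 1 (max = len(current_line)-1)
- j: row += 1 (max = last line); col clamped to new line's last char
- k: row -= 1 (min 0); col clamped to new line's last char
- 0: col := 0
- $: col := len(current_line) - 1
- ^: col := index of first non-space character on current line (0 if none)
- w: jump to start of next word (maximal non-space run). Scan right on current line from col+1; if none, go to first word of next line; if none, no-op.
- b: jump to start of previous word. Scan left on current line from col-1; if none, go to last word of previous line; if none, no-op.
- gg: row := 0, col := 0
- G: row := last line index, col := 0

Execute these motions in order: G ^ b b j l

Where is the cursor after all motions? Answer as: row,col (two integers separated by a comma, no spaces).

Answer: 2,1

Derivation:
After 1 (G): row=2 col=0 char='n'
After 2 (^): row=2 col=0 char='n'
After 3 (b): row=1 col=5 char='l'
After 4 (b): row=1 col=0 char='o'
After 5 (j): row=2 col=0 char='n'
After 6 (l): row=2 col=1 char='i'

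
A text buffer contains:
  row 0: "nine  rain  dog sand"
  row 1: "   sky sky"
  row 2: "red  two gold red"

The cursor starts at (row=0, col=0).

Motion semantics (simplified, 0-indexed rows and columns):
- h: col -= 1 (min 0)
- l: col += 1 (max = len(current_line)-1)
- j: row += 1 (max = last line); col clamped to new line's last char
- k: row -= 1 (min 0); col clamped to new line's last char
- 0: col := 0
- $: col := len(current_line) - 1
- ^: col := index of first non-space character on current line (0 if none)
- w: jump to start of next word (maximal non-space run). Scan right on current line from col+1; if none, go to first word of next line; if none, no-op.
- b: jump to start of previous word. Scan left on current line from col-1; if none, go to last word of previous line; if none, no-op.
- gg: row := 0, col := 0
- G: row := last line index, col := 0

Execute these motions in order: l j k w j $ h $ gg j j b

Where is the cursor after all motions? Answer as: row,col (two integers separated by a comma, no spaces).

Answer: 1,7

Derivation:
After 1 (l): row=0 col=1 char='i'
After 2 (j): row=1 col=1 char='_'
After 3 (k): row=0 col=1 char='i'
After 4 (w): row=0 col=6 char='r'
After 5 (j): row=1 col=6 char='_'
After 6 ($): row=1 col=9 char='y'
After 7 (h): row=1 col=8 char='k'
After 8 ($): row=1 col=9 char='y'
After 9 (gg): row=0 col=0 char='n'
After 10 (j): row=1 col=0 char='_'
After 11 (j): row=2 col=0 char='r'
After 12 (b): row=1 col=7 char='s'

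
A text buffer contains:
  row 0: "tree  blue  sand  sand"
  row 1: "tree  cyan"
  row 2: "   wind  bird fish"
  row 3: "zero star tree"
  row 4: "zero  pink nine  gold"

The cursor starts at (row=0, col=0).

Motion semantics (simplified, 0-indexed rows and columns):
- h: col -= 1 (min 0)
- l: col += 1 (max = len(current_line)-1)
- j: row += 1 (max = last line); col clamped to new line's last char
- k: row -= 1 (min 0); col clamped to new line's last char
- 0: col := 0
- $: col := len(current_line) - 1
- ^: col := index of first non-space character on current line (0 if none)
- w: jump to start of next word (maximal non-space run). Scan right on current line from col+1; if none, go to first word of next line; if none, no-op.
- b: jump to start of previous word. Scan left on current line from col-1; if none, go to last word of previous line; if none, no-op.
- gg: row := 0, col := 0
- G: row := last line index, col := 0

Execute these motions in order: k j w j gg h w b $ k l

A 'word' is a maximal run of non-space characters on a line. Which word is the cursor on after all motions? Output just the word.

Answer: sand

Derivation:
After 1 (k): row=0 col=0 char='t'
After 2 (j): row=1 col=0 char='t'
After 3 (w): row=1 col=6 char='c'
After 4 (j): row=2 col=6 char='d'
After 5 (gg): row=0 col=0 char='t'
After 6 (h): row=0 col=0 char='t'
After 7 (w): row=0 col=6 char='b'
After 8 (b): row=0 col=0 char='t'
After 9 ($): row=0 col=21 char='d'
After 10 (k): row=0 col=21 char='d'
After 11 (l): row=0 col=21 char='d'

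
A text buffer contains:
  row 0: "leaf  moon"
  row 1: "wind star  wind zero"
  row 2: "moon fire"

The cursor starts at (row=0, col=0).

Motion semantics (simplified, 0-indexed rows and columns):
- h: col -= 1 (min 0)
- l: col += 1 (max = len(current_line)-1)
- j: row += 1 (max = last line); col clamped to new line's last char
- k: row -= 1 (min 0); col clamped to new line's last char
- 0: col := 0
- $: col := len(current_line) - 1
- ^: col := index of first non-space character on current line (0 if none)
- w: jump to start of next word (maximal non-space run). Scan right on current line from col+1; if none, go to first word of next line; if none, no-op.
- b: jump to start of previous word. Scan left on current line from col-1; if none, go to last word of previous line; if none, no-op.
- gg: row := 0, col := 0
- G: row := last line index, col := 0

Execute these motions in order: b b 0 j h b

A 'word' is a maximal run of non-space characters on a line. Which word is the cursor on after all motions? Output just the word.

After 1 (b): row=0 col=0 char='l'
After 2 (b): row=0 col=0 char='l'
After 3 (0): row=0 col=0 char='l'
After 4 (j): row=1 col=0 char='w'
After 5 (h): row=1 col=0 char='w'
After 6 (b): row=0 col=6 char='m'

Answer: moon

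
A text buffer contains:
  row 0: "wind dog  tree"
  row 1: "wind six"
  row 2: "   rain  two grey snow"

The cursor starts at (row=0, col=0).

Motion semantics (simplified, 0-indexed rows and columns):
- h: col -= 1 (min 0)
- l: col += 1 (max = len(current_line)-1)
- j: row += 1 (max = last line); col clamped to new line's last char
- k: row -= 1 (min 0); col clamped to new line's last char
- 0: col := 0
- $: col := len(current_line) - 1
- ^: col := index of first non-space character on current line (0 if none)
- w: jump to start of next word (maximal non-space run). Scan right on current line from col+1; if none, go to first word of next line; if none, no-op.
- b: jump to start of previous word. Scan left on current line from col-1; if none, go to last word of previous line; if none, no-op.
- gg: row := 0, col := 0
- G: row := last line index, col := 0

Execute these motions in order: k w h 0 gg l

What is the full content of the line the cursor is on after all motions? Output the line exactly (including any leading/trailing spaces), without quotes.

After 1 (k): row=0 col=0 char='w'
After 2 (w): row=0 col=5 char='d'
After 3 (h): row=0 col=4 char='_'
After 4 (0): row=0 col=0 char='w'
After 5 (gg): row=0 col=0 char='w'
After 6 (l): row=0 col=1 char='i'

Answer: wind dog  tree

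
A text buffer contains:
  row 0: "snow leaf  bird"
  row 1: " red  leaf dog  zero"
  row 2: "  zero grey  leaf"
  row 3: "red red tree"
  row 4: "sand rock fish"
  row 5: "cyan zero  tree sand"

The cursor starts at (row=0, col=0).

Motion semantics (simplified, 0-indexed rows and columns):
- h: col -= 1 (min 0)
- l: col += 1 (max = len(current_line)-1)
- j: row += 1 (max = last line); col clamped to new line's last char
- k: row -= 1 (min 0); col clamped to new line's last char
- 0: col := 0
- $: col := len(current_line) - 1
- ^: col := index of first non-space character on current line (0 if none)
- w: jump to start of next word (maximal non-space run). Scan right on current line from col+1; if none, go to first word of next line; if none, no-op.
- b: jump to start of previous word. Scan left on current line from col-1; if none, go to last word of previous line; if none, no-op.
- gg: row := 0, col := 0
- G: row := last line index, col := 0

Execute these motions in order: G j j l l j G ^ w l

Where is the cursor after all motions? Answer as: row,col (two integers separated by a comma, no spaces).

After 1 (G): row=5 col=0 char='c'
After 2 (j): row=5 col=0 char='c'
After 3 (j): row=5 col=0 char='c'
After 4 (l): row=5 col=1 char='y'
After 5 (l): row=5 col=2 char='a'
After 6 (j): row=5 col=2 char='a'
After 7 (G): row=5 col=0 char='c'
After 8 (^): row=5 col=0 char='c'
After 9 (w): row=5 col=5 char='z'
After 10 (l): row=5 col=6 char='e'

Answer: 5,6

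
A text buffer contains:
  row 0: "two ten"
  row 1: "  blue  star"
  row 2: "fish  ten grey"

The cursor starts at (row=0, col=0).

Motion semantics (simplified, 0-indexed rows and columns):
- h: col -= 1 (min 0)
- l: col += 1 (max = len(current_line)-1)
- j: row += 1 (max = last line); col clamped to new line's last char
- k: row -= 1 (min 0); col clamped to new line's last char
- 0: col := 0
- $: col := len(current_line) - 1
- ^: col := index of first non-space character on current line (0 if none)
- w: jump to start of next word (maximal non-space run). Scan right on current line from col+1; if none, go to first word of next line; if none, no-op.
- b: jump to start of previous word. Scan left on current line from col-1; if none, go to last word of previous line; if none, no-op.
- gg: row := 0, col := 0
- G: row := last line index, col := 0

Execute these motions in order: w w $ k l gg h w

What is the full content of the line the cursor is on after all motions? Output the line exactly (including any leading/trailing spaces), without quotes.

Answer: two ten

Derivation:
After 1 (w): row=0 col=4 char='t'
After 2 (w): row=1 col=2 char='b'
After 3 ($): row=1 col=11 char='r'
After 4 (k): row=0 col=6 char='n'
After 5 (l): row=0 col=6 char='n'
After 6 (gg): row=0 col=0 char='t'
After 7 (h): row=0 col=0 char='t'
After 8 (w): row=0 col=4 char='t'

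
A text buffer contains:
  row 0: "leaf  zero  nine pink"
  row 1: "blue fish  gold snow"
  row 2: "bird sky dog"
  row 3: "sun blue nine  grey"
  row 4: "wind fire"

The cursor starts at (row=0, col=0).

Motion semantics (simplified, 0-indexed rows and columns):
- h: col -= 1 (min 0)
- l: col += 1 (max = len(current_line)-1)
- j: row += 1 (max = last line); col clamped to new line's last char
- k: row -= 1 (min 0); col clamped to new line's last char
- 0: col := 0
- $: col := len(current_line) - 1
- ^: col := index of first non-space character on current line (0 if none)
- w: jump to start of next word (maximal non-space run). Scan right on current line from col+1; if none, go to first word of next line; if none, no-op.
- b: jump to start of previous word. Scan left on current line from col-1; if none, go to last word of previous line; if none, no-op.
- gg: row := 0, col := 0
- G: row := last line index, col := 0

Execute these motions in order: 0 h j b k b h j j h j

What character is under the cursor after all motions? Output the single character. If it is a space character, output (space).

Answer: i

Derivation:
After 1 (0): row=0 col=0 char='l'
After 2 (h): row=0 col=0 char='l'
After 3 (j): row=1 col=0 char='b'
After 4 (b): row=0 col=17 char='p'
After 5 (k): row=0 col=17 char='p'
After 6 (b): row=0 col=12 char='n'
After 7 (h): row=0 col=11 char='_'
After 8 (j): row=1 col=11 char='g'
After 9 (j): row=2 col=11 char='g'
After 10 (h): row=2 col=10 char='o'
After 11 (j): row=3 col=10 char='i'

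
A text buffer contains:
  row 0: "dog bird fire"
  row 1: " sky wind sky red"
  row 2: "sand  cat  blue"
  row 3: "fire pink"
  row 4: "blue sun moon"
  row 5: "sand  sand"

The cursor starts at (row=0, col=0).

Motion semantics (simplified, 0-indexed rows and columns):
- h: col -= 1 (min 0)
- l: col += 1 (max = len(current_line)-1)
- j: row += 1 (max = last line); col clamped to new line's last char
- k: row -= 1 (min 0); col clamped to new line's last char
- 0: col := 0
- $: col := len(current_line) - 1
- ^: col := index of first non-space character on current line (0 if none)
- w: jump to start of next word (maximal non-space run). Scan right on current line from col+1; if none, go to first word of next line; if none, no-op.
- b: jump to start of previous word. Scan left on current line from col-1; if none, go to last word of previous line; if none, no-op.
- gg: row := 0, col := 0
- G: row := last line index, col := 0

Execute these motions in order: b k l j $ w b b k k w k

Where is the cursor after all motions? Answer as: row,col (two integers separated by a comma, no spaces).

Answer: 0,1

Derivation:
After 1 (b): row=0 col=0 char='d'
After 2 (k): row=0 col=0 char='d'
After 3 (l): row=0 col=1 char='o'
After 4 (j): row=1 col=1 char='s'
After 5 ($): row=1 col=16 char='d'
After 6 (w): row=2 col=0 char='s'
After 7 (b): row=1 col=14 char='r'
After 8 (b): row=1 col=10 char='s'
After 9 (k): row=0 col=10 char='i'
After 10 (k): row=0 col=10 char='i'
After 11 (w): row=1 col=1 char='s'
After 12 (k): row=0 col=1 char='o'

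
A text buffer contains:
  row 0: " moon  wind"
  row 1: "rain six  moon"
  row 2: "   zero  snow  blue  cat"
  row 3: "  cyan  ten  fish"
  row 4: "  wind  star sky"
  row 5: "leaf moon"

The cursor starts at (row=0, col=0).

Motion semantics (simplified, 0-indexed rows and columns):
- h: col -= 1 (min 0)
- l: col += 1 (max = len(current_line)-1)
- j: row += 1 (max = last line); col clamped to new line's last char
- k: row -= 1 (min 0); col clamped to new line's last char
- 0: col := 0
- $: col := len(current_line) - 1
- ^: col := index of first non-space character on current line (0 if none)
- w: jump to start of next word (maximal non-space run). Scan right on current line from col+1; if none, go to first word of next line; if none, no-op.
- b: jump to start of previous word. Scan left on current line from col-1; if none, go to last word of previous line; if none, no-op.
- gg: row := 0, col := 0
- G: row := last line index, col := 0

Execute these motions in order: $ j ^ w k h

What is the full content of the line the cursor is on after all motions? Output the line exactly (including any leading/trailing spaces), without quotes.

Answer:  moon  wind

Derivation:
After 1 ($): row=0 col=10 char='d'
After 2 (j): row=1 col=10 char='m'
After 3 (^): row=1 col=0 char='r'
After 4 (w): row=1 col=5 char='s'
After 5 (k): row=0 col=5 char='_'
After 6 (h): row=0 col=4 char='n'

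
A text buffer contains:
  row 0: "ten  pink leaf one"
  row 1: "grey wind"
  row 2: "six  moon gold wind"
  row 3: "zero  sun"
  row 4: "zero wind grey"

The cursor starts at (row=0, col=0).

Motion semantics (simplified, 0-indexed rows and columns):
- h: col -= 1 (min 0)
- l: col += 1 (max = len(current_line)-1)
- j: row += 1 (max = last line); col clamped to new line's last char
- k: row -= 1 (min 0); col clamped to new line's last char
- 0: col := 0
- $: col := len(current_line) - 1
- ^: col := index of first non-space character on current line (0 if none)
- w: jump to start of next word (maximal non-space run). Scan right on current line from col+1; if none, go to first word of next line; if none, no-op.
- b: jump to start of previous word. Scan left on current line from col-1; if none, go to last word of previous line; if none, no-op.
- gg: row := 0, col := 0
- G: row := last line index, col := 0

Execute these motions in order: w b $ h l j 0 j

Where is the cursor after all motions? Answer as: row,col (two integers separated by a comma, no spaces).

After 1 (w): row=0 col=5 char='p'
After 2 (b): row=0 col=0 char='t'
After 3 ($): row=0 col=17 char='e'
After 4 (h): row=0 col=16 char='n'
After 5 (l): row=0 col=17 char='e'
After 6 (j): row=1 col=8 char='d'
After 7 (0): row=1 col=0 char='g'
After 8 (j): row=2 col=0 char='s'

Answer: 2,0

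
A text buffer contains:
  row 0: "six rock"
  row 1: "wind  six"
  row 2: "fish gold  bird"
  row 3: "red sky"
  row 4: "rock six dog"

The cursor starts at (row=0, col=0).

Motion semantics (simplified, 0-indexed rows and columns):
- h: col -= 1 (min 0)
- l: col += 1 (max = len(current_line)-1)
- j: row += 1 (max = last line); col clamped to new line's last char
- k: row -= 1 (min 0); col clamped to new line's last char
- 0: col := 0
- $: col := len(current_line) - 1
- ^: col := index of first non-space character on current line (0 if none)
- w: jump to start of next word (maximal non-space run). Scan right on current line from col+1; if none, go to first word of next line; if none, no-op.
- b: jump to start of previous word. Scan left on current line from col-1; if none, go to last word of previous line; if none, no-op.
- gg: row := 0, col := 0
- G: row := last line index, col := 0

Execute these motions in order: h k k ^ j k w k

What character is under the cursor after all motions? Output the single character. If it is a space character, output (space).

Answer: r

Derivation:
After 1 (h): row=0 col=0 char='s'
After 2 (k): row=0 col=0 char='s'
After 3 (k): row=0 col=0 char='s'
After 4 (^): row=0 col=0 char='s'
After 5 (j): row=1 col=0 char='w'
After 6 (k): row=0 col=0 char='s'
After 7 (w): row=0 col=4 char='r'
After 8 (k): row=0 col=4 char='r'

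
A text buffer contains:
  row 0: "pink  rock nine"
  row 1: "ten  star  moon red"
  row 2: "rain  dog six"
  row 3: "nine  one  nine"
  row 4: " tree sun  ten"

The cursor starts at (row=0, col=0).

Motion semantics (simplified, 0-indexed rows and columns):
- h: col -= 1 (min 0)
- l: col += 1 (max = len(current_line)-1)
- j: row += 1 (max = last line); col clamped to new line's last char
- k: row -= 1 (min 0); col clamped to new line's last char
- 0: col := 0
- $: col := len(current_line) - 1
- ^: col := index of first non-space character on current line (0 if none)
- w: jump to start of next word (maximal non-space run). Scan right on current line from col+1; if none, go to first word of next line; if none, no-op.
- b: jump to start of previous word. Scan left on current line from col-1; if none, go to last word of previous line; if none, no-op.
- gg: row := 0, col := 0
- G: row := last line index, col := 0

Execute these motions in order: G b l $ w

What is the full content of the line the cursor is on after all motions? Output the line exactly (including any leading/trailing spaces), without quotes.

Answer:  tree sun  ten

Derivation:
After 1 (G): row=4 col=0 char='_'
After 2 (b): row=3 col=11 char='n'
After 3 (l): row=3 col=12 char='i'
After 4 ($): row=3 col=14 char='e'
After 5 (w): row=4 col=1 char='t'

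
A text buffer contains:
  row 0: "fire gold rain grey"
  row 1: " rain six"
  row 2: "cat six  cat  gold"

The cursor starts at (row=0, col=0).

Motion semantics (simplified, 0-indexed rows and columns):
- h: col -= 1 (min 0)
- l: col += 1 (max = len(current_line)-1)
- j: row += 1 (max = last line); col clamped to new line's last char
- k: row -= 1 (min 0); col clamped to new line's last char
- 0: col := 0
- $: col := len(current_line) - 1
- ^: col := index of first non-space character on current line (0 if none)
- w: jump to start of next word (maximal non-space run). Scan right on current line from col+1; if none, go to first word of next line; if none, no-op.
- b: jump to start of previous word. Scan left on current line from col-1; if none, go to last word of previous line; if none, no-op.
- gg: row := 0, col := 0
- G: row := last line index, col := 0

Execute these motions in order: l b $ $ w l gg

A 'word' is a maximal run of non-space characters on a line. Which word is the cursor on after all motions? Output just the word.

Answer: fire

Derivation:
After 1 (l): row=0 col=1 char='i'
After 2 (b): row=0 col=0 char='f'
After 3 ($): row=0 col=18 char='y'
After 4 ($): row=0 col=18 char='y'
After 5 (w): row=1 col=1 char='r'
After 6 (l): row=1 col=2 char='a'
After 7 (gg): row=0 col=0 char='f'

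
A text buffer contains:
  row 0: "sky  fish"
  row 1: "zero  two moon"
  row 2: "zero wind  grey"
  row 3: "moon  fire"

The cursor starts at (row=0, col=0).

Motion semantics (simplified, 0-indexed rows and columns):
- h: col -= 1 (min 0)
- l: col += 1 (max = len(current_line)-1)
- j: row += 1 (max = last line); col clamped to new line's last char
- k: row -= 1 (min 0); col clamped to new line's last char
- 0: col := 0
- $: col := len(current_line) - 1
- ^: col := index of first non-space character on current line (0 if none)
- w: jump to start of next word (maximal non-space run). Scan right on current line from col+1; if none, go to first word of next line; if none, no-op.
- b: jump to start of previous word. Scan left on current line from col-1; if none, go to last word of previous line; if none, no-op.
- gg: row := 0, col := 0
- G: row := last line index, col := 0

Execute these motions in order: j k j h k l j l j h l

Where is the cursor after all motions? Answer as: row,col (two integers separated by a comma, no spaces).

Answer: 2,2

Derivation:
After 1 (j): row=1 col=0 char='z'
After 2 (k): row=0 col=0 char='s'
After 3 (j): row=1 col=0 char='z'
After 4 (h): row=1 col=0 char='z'
After 5 (k): row=0 col=0 char='s'
After 6 (l): row=0 col=1 char='k'
After 7 (j): row=1 col=1 char='e'
After 8 (l): row=1 col=2 char='r'
After 9 (j): row=2 col=2 char='r'
After 10 (h): row=2 col=1 char='e'
After 11 (l): row=2 col=2 char='r'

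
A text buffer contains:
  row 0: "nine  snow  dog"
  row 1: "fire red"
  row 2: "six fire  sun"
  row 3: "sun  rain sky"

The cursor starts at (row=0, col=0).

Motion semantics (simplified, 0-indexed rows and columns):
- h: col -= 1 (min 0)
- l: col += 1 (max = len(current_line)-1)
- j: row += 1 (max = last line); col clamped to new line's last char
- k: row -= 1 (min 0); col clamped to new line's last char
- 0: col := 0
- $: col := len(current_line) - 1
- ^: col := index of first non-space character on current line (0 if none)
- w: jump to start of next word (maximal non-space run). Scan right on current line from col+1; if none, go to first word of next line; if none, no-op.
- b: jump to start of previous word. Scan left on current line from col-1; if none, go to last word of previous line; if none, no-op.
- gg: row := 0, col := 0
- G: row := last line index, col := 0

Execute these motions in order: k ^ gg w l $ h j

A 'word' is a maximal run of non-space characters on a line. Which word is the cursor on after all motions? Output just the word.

After 1 (k): row=0 col=0 char='n'
After 2 (^): row=0 col=0 char='n'
After 3 (gg): row=0 col=0 char='n'
After 4 (w): row=0 col=6 char='s'
After 5 (l): row=0 col=7 char='n'
After 6 ($): row=0 col=14 char='g'
After 7 (h): row=0 col=13 char='o'
After 8 (j): row=1 col=7 char='d'

Answer: red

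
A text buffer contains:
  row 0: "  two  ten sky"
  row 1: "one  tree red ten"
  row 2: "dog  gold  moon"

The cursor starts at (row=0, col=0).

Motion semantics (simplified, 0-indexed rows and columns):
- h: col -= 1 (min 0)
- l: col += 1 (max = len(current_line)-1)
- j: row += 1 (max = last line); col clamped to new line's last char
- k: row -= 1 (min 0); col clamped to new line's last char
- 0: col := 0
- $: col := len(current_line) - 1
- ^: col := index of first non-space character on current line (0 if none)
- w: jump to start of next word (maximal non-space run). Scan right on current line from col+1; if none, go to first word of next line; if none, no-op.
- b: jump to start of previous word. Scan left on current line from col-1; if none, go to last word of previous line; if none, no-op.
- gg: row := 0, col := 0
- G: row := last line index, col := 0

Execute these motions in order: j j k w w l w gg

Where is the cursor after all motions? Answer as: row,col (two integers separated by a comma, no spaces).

Answer: 0,0

Derivation:
After 1 (j): row=1 col=0 char='o'
After 2 (j): row=2 col=0 char='d'
After 3 (k): row=1 col=0 char='o'
After 4 (w): row=1 col=5 char='t'
After 5 (w): row=1 col=10 char='r'
After 6 (l): row=1 col=11 char='e'
After 7 (w): row=1 col=14 char='t'
After 8 (gg): row=0 col=0 char='_'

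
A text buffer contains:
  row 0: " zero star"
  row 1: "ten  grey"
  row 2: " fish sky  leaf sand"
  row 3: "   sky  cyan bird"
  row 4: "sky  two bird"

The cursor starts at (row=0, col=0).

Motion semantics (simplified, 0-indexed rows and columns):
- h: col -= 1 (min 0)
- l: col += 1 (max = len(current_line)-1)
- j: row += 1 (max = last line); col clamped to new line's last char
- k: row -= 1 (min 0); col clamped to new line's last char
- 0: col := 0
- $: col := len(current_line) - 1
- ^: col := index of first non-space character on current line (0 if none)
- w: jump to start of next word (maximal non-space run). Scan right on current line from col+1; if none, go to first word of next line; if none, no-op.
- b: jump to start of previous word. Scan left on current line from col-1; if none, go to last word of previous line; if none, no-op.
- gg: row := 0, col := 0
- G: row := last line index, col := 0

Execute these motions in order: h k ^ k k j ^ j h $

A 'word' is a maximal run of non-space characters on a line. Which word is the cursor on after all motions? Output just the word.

After 1 (h): row=0 col=0 char='_'
After 2 (k): row=0 col=0 char='_'
After 3 (^): row=0 col=1 char='z'
After 4 (k): row=0 col=1 char='z'
After 5 (k): row=0 col=1 char='z'
After 6 (j): row=1 col=1 char='e'
After 7 (^): row=1 col=0 char='t'
After 8 (j): row=2 col=0 char='_'
After 9 (h): row=2 col=0 char='_'
After 10 ($): row=2 col=19 char='d'

Answer: sand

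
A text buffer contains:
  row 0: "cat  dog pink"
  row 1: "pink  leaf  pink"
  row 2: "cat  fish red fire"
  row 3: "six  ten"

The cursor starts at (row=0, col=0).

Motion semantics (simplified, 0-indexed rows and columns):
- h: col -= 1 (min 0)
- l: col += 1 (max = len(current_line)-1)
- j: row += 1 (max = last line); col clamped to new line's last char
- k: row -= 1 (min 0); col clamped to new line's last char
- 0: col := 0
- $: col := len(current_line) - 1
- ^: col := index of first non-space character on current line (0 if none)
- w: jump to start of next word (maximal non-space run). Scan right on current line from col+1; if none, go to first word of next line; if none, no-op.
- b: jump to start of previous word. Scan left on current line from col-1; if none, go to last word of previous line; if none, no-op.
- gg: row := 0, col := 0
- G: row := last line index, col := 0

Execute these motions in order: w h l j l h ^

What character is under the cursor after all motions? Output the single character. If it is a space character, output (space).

After 1 (w): row=0 col=5 char='d'
After 2 (h): row=0 col=4 char='_'
After 3 (l): row=0 col=5 char='d'
After 4 (j): row=1 col=5 char='_'
After 5 (l): row=1 col=6 char='l'
After 6 (h): row=1 col=5 char='_'
After 7 (^): row=1 col=0 char='p'

Answer: p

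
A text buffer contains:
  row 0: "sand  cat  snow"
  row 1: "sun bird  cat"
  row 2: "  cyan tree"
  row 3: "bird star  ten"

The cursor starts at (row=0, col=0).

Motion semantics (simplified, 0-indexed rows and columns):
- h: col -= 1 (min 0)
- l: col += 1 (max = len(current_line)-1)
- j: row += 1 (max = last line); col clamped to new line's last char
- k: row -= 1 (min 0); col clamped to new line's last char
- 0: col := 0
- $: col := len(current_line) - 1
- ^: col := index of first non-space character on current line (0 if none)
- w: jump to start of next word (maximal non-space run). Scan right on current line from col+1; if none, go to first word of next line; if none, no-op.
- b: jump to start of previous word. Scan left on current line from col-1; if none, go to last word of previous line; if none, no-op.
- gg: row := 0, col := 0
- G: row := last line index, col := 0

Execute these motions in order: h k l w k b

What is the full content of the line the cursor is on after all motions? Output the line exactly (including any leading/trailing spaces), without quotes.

Answer: sand  cat  snow

Derivation:
After 1 (h): row=0 col=0 char='s'
After 2 (k): row=0 col=0 char='s'
After 3 (l): row=0 col=1 char='a'
After 4 (w): row=0 col=6 char='c'
After 5 (k): row=0 col=6 char='c'
After 6 (b): row=0 col=0 char='s'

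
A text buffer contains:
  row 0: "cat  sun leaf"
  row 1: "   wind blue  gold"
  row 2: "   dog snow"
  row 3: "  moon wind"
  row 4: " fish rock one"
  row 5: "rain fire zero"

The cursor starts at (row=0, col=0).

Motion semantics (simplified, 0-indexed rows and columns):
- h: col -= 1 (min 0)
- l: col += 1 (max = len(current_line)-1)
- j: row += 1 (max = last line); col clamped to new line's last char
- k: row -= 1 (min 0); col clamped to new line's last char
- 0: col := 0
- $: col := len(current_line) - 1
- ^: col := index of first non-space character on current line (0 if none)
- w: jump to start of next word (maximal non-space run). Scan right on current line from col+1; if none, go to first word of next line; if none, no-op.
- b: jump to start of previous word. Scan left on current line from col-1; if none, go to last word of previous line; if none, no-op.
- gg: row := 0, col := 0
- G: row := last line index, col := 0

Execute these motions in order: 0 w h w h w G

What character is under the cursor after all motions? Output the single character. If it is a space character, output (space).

Answer: r

Derivation:
After 1 (0): row=0 col=0 char='c'
After 2 (w): row=0 col=5 char='s'
After 3 (h): row=0 col=4 char='_'
After 4 (w): row=0 col=5 char='s'
After 5 (h): row=0 col=4 char='_'
After 6 (w): row=0 col=5 char='s'
After 7 (G): row=5 col=0 char='r'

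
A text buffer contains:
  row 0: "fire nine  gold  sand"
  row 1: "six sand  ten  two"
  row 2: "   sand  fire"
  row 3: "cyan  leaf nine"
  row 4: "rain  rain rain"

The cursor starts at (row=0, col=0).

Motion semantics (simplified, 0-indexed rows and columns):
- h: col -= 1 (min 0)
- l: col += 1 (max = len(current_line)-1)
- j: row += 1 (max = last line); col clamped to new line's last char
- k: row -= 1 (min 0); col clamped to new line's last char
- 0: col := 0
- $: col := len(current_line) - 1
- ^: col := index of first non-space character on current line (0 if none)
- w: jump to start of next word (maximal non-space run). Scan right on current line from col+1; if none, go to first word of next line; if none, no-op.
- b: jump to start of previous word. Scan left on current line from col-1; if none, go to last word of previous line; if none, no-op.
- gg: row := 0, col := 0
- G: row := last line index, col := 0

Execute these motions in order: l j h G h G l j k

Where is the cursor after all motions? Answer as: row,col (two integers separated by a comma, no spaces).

Answer: 3,1

Derivation:
After 1 (l): row=0 col=1 char='i'
After 2 (j): row=1 col=1 char='i'
After 3 (h): row=1 col=0 char='s'
After 4 (G): row=4 col=0 char='r'
After 5 (h): row=4 col=0 char='r'
After 6 (G): row=4 col=0 char='r'
After 7 (l): row=4 col=1 char='a'
After 8 (j): row=4 col=1 char='a'
After 9 (k): row=3 col=1 char='y'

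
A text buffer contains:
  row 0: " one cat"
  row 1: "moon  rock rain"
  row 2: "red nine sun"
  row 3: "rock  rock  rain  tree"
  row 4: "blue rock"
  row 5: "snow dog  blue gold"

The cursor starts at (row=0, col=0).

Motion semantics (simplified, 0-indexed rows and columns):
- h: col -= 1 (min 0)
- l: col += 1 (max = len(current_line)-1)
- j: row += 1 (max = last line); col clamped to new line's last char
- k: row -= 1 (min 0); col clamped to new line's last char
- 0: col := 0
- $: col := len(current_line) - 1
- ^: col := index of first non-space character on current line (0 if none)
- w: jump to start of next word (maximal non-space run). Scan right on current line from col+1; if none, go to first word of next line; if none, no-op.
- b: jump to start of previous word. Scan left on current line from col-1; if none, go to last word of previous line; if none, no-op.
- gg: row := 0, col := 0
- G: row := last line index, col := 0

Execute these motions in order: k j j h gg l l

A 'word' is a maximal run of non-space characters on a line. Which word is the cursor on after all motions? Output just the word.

Answer: one

Derivation:
After 1 (k): row=0 col=0 char='_'
After 2 (j): row=1 col=0 char='m'
After 3 (j): row=2 col=0 char='r'
After 4 (h): row=2 col=0 char='r'
After 5 (gg): row=0 col=0 char='_'
After 6 (l): row=0 col=1 char='o'
After 7 (l): row=0 col=2 char='n'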